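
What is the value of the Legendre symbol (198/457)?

Euler's criterion: (198/457) ≡ 198^228 (mod 457).
198^2 ≡ 359 (mod 457)
198^4 ≡ 7 (mod 457)
198^8 ≡ 49 (mod 457)
198^16 ≡ 116 (mod 457)
198^32 ≡ 203 (mod 457)
198^64 ≡ 79 (mod 457)
198^128 ≡ 300 (mod 457)
198^228 = 198^(128+64+32+4) ≡ 456 (mod 457).
Result is 456 ≡ −1, so (198/457) = −1.

-1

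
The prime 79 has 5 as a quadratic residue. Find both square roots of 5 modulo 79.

Since 79 ≡ 3 (mod 4), a square root of 5 is 5^((79+1)/4) = 5^20 mod 79.
Repeated squaring: 5^2≡25, 5^4≡72, 5^8≡49, 5^16≡31 (mod 79).
5^20 = 5^(16+4) ≡ 20 (mod 79).
Check: 20² = 400 ≡ 5 (mod 79). The two roots are 20 and 59.

20, 59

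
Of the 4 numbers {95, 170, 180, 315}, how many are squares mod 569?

(95/569) = -1 → non-residue.
(170/569) = +1 → QR.
(180/569) = +1 → QR.
(315/569) = +1 → QR.
Total quadratic residues among the 4: 3.

3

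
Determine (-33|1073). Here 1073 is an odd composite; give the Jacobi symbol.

First reduce: -33 ≡ 1040 (mod 1073).
Pull out 2^4: since 1073 ≡ 1 (mod 8), (2/1073) = +1, so (2/1073)^4 = +1.
Reciprocity: 65 ≡ 1 and 1073 ≡ 1 (mod 4), so (65/1073) = +(1073/65).
Reduce top mod 65: now compute (33/65).
Reciprocity: 33 ≡ 1 and 65 ≡ 1 (mod 4), so (33/65) = +(65/33).
Reduce top mod 33: now compute (32/33).
Pull out 2^5: since 33 ≡ 1 (mod 8), (2/33) = +1, so (2/33)^5 = +1.
Reached (1/33) = 1. Collecting the sign flips along the way, the symbol is +1.

1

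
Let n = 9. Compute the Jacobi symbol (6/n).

Pull out 2: since 9 ≡ 1 (mod 8), (2/9) = +1.
Reciprocity: 3 ≡ 3 and 9 ≡ 1 (mod 4), so (3/9) = +(9/3).
Reduce top mod 3: now compute (0/3).
Top reduces to 0: gcd > 1, so the symbol is 0.

0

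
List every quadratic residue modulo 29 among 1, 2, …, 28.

Square k = 1,…,14 (k and 29−k give the same square):
1²=1, 2²=4, 3²=9, 4²=16, 5²=25, 6²≡7, 7²≡20, 8²≡6, 9²≡23, 10²≡13, 11²≡5, 12²≡28, 13²≡24, 14²≡22 (mod 29).
So the quadratic residues mod 29 are {1, 4, 5, 6, 7, 9, 13, 16, 20, 22, 23, 24, 25, 28}.

1,4,5,6,7,9,13,16,20,22,23,24,25,28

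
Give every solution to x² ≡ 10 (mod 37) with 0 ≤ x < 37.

37 ≡ 1 (mod 4), so we find a root by search.
Trying successive values, 11² = 121 ≡ 10 (mod 37). The other root is 37 − 11 = 26.

11, 26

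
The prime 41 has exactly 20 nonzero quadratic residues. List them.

Square k = 1,…,20 (k and 41−k give the same square):
1²=1, 2²=4, 3²=9, 4²=16, 5²=25, 6²=36, 7²≡8, 8²≡23, 9²≡40, 10²≡18, 11²≡39, 12²≡21, 13²≡5, 14²≡32, 15²≡20, 16²≡10, 17²≡2, 18²≡37, 19²≡33, 20²≡31 (mod 41).
So the quadratic residues mod 41 are {1, 2, 4, 5, 8, 9, 10, 16, 18, 20, 21, 23, 25, 31, 32, 33, 36, 37, 39, 40}.

1 2 4 5 8 9 10 16 18 20 21 23 25 31 32 33 36 37 39 40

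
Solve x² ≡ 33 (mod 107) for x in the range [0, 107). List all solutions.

Since 107 ≡ 3 (mod 4), a square root of 33 is 33^((107+1)/4) = 33^27 mod 107.
Repeated squaring: 33^2≡19, 33^4≡40, 33^8≡102, 33^16≡25 (mod 107).
33^27 = 33^(16+8+2+1) ≡ 56 (mod 107).
Check: 56² = 3136 ≡ 33 (mod 107). The two roots are 51 and 56.

51, 56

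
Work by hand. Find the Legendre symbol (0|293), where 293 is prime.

Top reduces to 0: gcd > 1, so the symbol is 0.

0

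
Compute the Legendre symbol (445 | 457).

1

Euler's criterion: (445/457) ≡ 445^228 (mod 457).
445^2 ≡ 144 (mod 457)
445^4 ≡ 171 (mod 457)
445^8 ≡ 450 (mod 457)
445^16 ≡ 49 (mod 457)
445^32 ≡ 116 (mod 457)
445^64 ≡ 203 (mod 457)
445^128 ≡ 79 (mod 457)
445^228 = 445^(128+64+32+4) ≡ 1 (mod 457).
Result is 1, so (445/457) = 1.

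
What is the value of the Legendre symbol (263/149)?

Euler's criterion: (263/149) ≡ 114^74 (mod 149).
114^2 ≡ 33 (mod 149)
114^4 ≡ 46 (mod 149)
114^8 ≡ 30 (mod 149)
114^16 ≡ 6 (mod 149)
114^32 ≡ 36 (mod 149)
114^64 ≡ 104 (mod 149)
114^74 = 114^(64+8+2) ≡ 1 (mod 149).
Result is 1, so (263/149) = 1.

1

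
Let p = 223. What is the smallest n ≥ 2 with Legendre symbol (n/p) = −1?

3

(2/223) = +1, so 2 is a residue.
(3/223) = −1, so 3 is the smallest positive non-residue mod 223.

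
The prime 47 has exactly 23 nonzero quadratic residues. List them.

Square k = 1,…,23 (k and 47−k give the same square):
1²=1, 2²=4, 3²=9, 4²=16, 5²=25, 6²=36, 7²≡2, 8²≡17, 9²≡34, 10²≡6, 11²≡27, 12²≡3, 13²≡28, 14²≡8, 15²≡37, 16²≡21, 17²≡7, 18²≡42, 19²≡32, 20²≡24, 21²≡18, 22²≡14, 23²≡12 (mod 47).
So the quadratic residues mod 47 are {1, 2, 3, 4, 6, 7, 8, 9, 12, 14, 16, 17, 18, 21, 24, 25, 27, 28, 32, 34, 36, 37, 42}.

1 2 3 4 6 7 8 9 12 14 16 17 18 21 24 25 27 28 32 34 36 37 42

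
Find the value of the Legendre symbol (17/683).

-1

Reciprocity: 17 ≡ 1 and 683 ≡ 3 (mod 4), so (17/683) = +(683/17).
Reduce top mod 17: now compute (3/17).
Reciprocity: 3 ≡ 3 and 17 ≡ 1 (mod 4), so (3/17) = +(17/3).
Reduce top mod 3: now compute (2/3).
Pull out 2: since 3 ≡ 3 (mod 8), (2/3) = -1.
Reached (1/3) = 1. Collecting the sign flips along the way, the symbol is -1.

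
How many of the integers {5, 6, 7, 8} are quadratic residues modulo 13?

0

(5/13) = -1 → non-residue.
(6/13) = -1 → non-residue.
(7/13) = -1 → non-residue.
(8/13) = -1 → non-residue.
Total quadratic residues among the 4: 0.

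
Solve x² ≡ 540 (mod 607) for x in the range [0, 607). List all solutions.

Since 607 ≡ 3 (mod 4), a square root of 540 is 540^((607+1)/4) = 540^152 mod 607.
Repeated squaring: 540^2≡240, 540^4≡542, 540^8≡583, 540^16≡576, 540^32≡354, 540^64≡274, 540^128≡415 (mod 607).
540^152 = 540^(128+16+8) ≡ 404 (mod 607).
Check: 404² = 163216 ≡ 540 (mod 607). The two roots are 203 and 404.

203, 404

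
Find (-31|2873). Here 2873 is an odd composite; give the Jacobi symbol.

First reduce: -31 ≡ 2842 (mod 2873).
Pull out 2: since 2873 ≡ 1 (mod 8), (2/2873) = +1.
Reciprocity: 1421 ≡ 1 and 2873 ≡ 1 (mod 4), so (1421/2873) = +(2873/1421).
Reduce top mod 1421: now compute (31/1421).
Reciprocity: 31 ≡ 3 and 1421 ≡ 1 (mod 4), so (31/1421) = +(1421/31).
Reduce top mod 31: now compute (26/31).
Pull out 2: since 31 ≡ 7 (mod 8), (2/31) = +1.
Reciprocity: 13 ≡ 1 and 31 ≡ 3 (mod 4), so (13/31) = +(31/13).
Reduce top mod 13: now compute (5/13).
Reciprocity: 5 ≡ 1 and 13 ≡ 1 (mod 4), so (5/13) = +(13/5).
Reduce top mod 5: now compute (3/5).
Reciprocity: 3 ≡ 3 and 5 ≡ 1 (mod 4), so (3/5) = +(5/3).
Reduce top mod 3: now compute (2/3).
Pull out 2: since 3 ≡ 3 (mod 8), (2/3) = -1.
Reached (1/3) = 1. Collecting the sign flips along the way, the symbol is -1.

-1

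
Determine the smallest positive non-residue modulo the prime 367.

3

(2/367) = +1, so 2 is a residue.
(3/367) = −1, so 3 is the smallest positive non-residue mod 367.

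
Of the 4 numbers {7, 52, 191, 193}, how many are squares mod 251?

(7/251) = +1 → QR.
(52/251) = +1 → QR.
(191/251) = -1 → non-residue.
(193/251) = -1 → non-residue.
Total quadratic residues among the 4: 2.

2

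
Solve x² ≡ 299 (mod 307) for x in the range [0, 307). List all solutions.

91, 216

Since 307 ≡ 3 (mod 4), a square root of 299 is 299^((307+1)/4) = 299^77 mod 307.
Repeated squaring: 299^2≡64, 299^4≡105, 299^8≡280, 299^16≡115, 299^32≡24, 299^64≡269 (mod 307).
299^77 = 299^(64+8+4+1) ≡ 216 (mod 307).
Check: 216² = 46656 ≡ 299 (mod 307). The two roots are 91 and 216.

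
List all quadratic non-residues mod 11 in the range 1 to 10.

2,6,7,8,10

Square k = 1,…,5 (k and 11−k give the same square):
1²=1, 2²=4, 3²=9, 4²≡5, 5²≡3 (mod 11).
The residues are {1, 3, 4, 5, 9}; the non-residues are the remaining 5 nonzero classes.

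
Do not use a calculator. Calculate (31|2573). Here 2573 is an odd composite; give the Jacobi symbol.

Reciprocity: 31 ≡ 3 and 2573 ≡ 1 (mod 4), so (31/2573) = +(2573/31).
Reduce top mod 31: now compute (0/31).
Top reduces to 0: gcd > 1, so the symbol is 0.

0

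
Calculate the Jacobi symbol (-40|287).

1

First reduce: -40 ≡ 247 (mod 287).
Reciprocity: 247 ≡ 3 and 287 ≡ 3 (mod 4), so (247/287) = −(287/247).
Reduce top mod 247: now compute (40/247).
Pull out 2^3: since 247 ≡ 7 (mod 8), (2/247) = +1, so (2/247)^3 = +1.
Reciprocity: 5 ≡ 1 and 247 ≡ 3 (mod 4), so (5/247) = +(247/5).
Reduce top mod 5: now compute (2/5).
Pull out 2: since 5 ≡ 5 (mod 8), (2/5) = -1.
Reached (1/5) = 1. Collecting the sign flips along the way, the symbol is +1.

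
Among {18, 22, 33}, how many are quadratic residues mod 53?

0

(18/53) = -1 → non-residue.
(22/53) = -1 → non-residue.
(33/53) = -1 → non-residue.
Total quadratic residues among the 3: 0.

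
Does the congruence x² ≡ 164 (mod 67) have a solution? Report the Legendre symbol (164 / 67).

-1

First reduce: 164 ≡ 30 (mod 67).
Pull out 2: since 67 ≡ 3 (mod 8), (2/67) = -1.
Reciprocity: 15 ≡ 3 and 67 ≡ 3 (mod 4), so (15/67) = −(67/15).
Reduce top mod 15: now compute (7/15).
Reciprocity: 7 ≡ 3 and 15 ≡ 3 (mod 4), so (7/15) = −(15/7).
Reduce top mod 7: now compute (1/7).
Reached (1/7) = 1. Collecting the sign flips along the way, the symbol is -1.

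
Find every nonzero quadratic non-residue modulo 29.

2,3,8,10,11,12,14,15,17,18,19,21,26,27

Square k = 1,…,14 (k and 29−k give the same square):
1²=1, 2²=4, 3²=9, 4²=16, 5²=25, 6²≡7, 7²≡20, 8²≡6, 9²≡23, 10²≡13, 11²≡5, 12²≡28, 13²≡24, 14²≡22 (mod 29).
The residues are {1, 4, 5, 6, 7, 9, 13, 16, 20, 22, 23, 24, 25, 28}; the non-residues are the remaining 14 nonzero classes.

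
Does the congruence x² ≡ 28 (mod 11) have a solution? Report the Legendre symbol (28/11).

First reduce: 28 ≡ 6 (mod 11).
Pull out 2: since 11 ≡ 3 (mod 8), (2/11) = -1.
Reciprocity: 3 ≡ 3 and 11 ≡ 3 (mod 4), so (3/11) = −(11/3).
Reduce top mod 3: now compute (2/3).
Pull out 2: since 3 ≡ 3 (mod 8), (2/3) = -1.
Reached (1/3) = 1. Collecting the sign flips along the way, the symbol is -1.

-1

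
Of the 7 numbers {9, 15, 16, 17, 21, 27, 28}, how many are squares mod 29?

(9/29) = +1 → QR.
(15/29) = -1 → non-residue.
(16/29) = +1 → QR.
(17/29) = -1 → non-residue.
(21/29) = -1 → non-residue.
(27/29) = -1 → non-residue.
(28/29) = +1 → QR.
Total quadratic residues among the 7: 3.

3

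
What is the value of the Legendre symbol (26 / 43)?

-1

Euler's criterion: (26/43) ≡ 26^21 (mod 43).
26^2 ≡ 31 (mod 43)
26^4 ≡ 15 (mod 43)
26^8 ≡ 10 (mod 43)
26^16 ≡ 14 (mod 43)
26^21 = 26^(16+4+1) ≡ 42 (mod 43).
Result is 42 ≡ −1, so (26/43) = −1.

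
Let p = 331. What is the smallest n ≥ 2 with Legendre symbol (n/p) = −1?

2

(2/331) = −1, so 2 is the smallest positive non-residue mod 331.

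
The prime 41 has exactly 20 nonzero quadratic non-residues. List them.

3,6,7,11,12,13,14,15,17,19,22,24,26,27,28,29,30,34,35,38

Square k = 1,…,20 (k and 41−k give the same square):
1²=1, 2²=4, 3²=9, 4²=16, 5²=25, 6²=36, 7²≡8, 8²≡23, 9²≡40, 10²≡18, 11²≡39, 12²≡21, 13²≡5, 14²≡32, 15²≡20, 16²≡10, 17²≡2, 18²≡37, 19²≡33, 20²≡31 (mod 41).
The residues are {1, 2, 4, 5, 8, 9, 10, 16, 18, 20, 21, 23, 25, 31, 32, 33, 36, 37, 39, 40}; the non-residues are the remaining 20 nonzero classes.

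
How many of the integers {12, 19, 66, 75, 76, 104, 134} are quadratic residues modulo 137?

2

(12/137) = -1 → non-residue.
(19/137) = +1 → QR.
(66/137) = -1 → non-residue.
(75/137) = -1 → non-residue.
(76/137) = +1 → QR.
(104/137) = -1 → non-residue.
(134/137) = -1 → non-residue.
Total quadratic residues among the 7: 2.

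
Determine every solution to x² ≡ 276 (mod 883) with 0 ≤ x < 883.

221, 662

Since 883 ≡ 3 (mod 4), a square root of 276 is 276^((883+1)/4) = 276^221 mod 883.
Repeated squaring: 276^2≡238, 276^4≡132, 276^8≡647, 276^16≡67, 276^32≡74, 276^64≡178, 276^128≡779 (mod 883).
276^221 = 276^(128+64+16+8+4+1) ≡ 221 (mod 883).
Check: 221² = 48841 ≡ 276 (mod 883). The two roots are 221 and 662.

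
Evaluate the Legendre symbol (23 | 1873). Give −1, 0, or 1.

Reciprocity: 23 ≡ 3 and 1873 ≡ 1 (mod 4), so (23/1873) = +(1873/23).
Reduce top mod 23: now compute (10/23).
Pull out 2: since 23 ≡ 7 (mod 8), (2/23) = +1.
Reciprocity: 5 ≡ 1 and 23 ≡ 3 (mod 4), so (5/23) = +(23/5).
Reduce top mod 5: now compute (3/5).
Reciprocity: 3 ≡ 3 and 5 ≡ 1 (mod 4), so (3/5) = +(5/3).
Reduce top mod 3: now compute (2/3).
Pull out 2: since 3 ≡ 3 (mod 8), (2/3) = -1.
Reached (1/3) = 1. Collecting the sign flips along the way, the symbol is -1.

-1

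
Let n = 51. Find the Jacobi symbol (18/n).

Pull out 2: since 51 ≡ 3 (mod 8), (2/51) = -1.
Reciprocity: 9 ≡ 1 and 51 ≡ 3 (mod 4), so (9/51) = +(51/9).
Reduce top mod 9: now compute (6/9).
Pull out 2: since 9 ≡ 1 (mod 8), (2/9) = +1.
Reciprocity: 3 ≡ 3 and 9 ≡ 1 (mod 4), so (3/9) = +(9/3).
Reduce top mod 3: now compute (0/3).
Top reduces to 0: gcd > 1, so the symbol is 0.

0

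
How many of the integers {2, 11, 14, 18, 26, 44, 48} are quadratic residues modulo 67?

(2/67) = -1 → non-residue.
(11/67) = -1 → non-residue.
(14/67) = +1 → QR.
(18/67) = -1 → non-residue.
(26/67) = +1 → QR.
(44/67) = -1 → non-residue.
(48/67) = -1 → non-residue.
Total quadratic residues among the 7: 2.

2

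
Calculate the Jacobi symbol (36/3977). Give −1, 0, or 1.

Pull out 2^2: since 3977 ≡ 1 (mod 8), (2/3977) = +1, so (2/3977)^2 = +1.
Reciprocity: 9 ≡ 1 and 3977 ≡ 1 (mod 4), so (9/3977) = +(3977/9).
Reduce top mod 9: now compute (8/9).
Pull out 2^3: since 9 ≡ 1 (mod 8), (2/9) = +1, so (2/9)^3 = +1.
Reached (1/9) = 1. Collecting the sign flips along the way, the symbol is +1.

1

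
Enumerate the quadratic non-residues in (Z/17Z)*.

3,5,6,7,10,11,12,14

Square k = 1,…,8 (k and 17−k give the same square):
1²=1, 2²=4, 3²=9, 4²=16, 5²≡8, 6²≡2, 7²≡15, 8²≡13 (mod 17).
The residues are {1, 2, 4, 8, 9, 13, 15, 16}; the non-residues are the remaining 8 nonzero classes.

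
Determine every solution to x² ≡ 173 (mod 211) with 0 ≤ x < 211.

54, 157

Since 211 ≡ 3 (mod 4), a square root of 173 is 173^((211+1)/4) = 173^53 mod 211.
Repeated squaring: 173^2≡178, 173^4≡34, 173^8≡101, 173^16≡73, 173^32≡54 (mod 211).
173^53 = 173^(32+16+4+1) ≡ 54 (mod 211).
Check: 54² = 2916 ≡ 173 (mod 211). The two roots are 54 and 157.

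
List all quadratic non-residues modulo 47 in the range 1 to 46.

Square k = 1,…,23 (k and 47−k give the same square):
1²=1, 2²=4, 3²=9, 4²=16, 5²=25, 6²=36, 7²≡2, 8²≡17, 9²≡34, 10²≡6, 11²≡27, 12²≡3, 13²≡28, 14²≡8, 15²≡37, 16²≡21, 17²≡7, 18²≡42, 19²≡32, 20²≡24, 21²≡18, 22²≡14, 23²≡12 (mod 47).
The residues are {1, 2, 3, 4, 6, 7, 8, 9, 12, 14, 16, 17, 18, 21, 24, 25, 27, 28, 32, 34, 36, 37, 42}; the non-residues are the remaining 23 nonzero classes.

5 10 11 13 15 19 20 22 23 26 29 30 31 33 35 38 39 40 41 43 44 45 46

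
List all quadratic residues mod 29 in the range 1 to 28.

Square k = 1,…,14 (k and 29−k give the same square):
1²=1, 2²=4, 3²=9, 4²=16, 5²=25, 6²≡7, 7²≡20, 8²≡6, 9²≡23, 10²≡13, 11²≡5, 12²≡28, 13²≡24, 14²≡22 (mod 29).
So the quadratic residues mod 29 are {1, 4, 5, 6, 7, 9, 13, 16, 20, 22, 23, 24, 25, 28}.

1,4,5,6,7,9,13,16,20,22,23,24,25,28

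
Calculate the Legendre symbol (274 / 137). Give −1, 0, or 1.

0

First reduce: 274 ≡ 0 (mod 137).
Top reduces to 0: gcd > 1, so the symbol is 0.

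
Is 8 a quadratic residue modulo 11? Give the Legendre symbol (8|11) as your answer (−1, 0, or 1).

Euler's criterion: (8/11) ≡ 8^5 (mod 11).
8^2 ≡ 9 (mod 11)
8^4 ≡ 4 (mod 11)
8^5 = 8^(4+1) ≡ 10 (mod 11).
Result is 10 ≡ −1, so (8/11) = −1.

-1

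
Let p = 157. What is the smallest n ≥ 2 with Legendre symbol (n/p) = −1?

(2/157) = −1, so 2 is the smallest positive non-residue mod 157.

2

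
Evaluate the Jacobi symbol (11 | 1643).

Reciprocity: 11 ≡ 3 and 1643 ≡ 3 (mod 4), so (11/1643) = −(1643/11).
Reduce top mod 11: now compute (4/11).
Pull out 2^2: since 11 ≡ 3 (mod 8), (2/11) = -1, so (2/11)^2 = +1.
Reached (1/11) = 1. Collecting the sign flips along the way, the symbol is -1.

-1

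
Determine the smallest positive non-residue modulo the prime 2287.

3

(2/2287) = +1, so 2 is a residue.
(3/2287) = −1, so 3 is the smallest positive non-residue mod 2287.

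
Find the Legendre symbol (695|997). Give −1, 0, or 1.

Euler's criterion: (695/997) ≡ 695^498 (mod 997).
695^2 ≡ 477 (mod 997)
695^4 ≡ 213 (mod 997)
695^8 ≡ 504 (mod 997)
695^16 ≡ 778 (mod 997)
695^32 ≡ 105 (mod 997)
695^64 ≡ 58 (mod 997)
695^128 ≡ 373 (mod 997)
695^256 ≡ 546 (mod 997)
695^498 = 695^(256+128+64+32+16+2) ≡ 996 (mod 997).
Result is 996 ≡ −1, so (695/997) = −1.

-1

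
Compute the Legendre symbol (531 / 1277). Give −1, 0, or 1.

-1

Reciprocity: 531 ≡ 3 and 1277 ≡ 1 (mod 4), so (531/1277) = +(1277/531).
Reduce top mod 531: now compute (215/531).
Reciprocity: 215 ≡ 3 and 531 ≡ 3 (mod 4), so (215/531) = −(531/215).
Reduce top mod 215: now compute (101/215).
Reciprocity: 101 ≡ 1 and 215 ≡ 3 (mod 4), so (101/215) = +(215/101).
Reduce top mod 101: now compute (13/101).
Reciprocity: 13 ≡ 1 and 101 ≡ 1 (mod 4), so (13/101) = +(101/13).
Reduce top mod 13: now compute (10/13).
Pull out 2: since 13 ≡ 5 (mod 8), (2/13) = -1.
Reciprocity: 5 ≡ 1 and 13 ≡ 1 (mod 4), so (5/13) = +(13/5).
Reduce top mod 5: now compute (3/5).
Reciprocity: 3 ≡ 3 and 5 ≡ 1 (mod 4), so (3/5) = +(5/3).
Reduce top mod 3: now compute (2/3).
Pull out 2: since 3 ≡ 3 (mod 8), (2/3) = -1.
Reached (1/3) = 1. Collecting the sign flips along the way, the symbol is -1.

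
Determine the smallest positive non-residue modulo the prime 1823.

5

(2/1823) = +1, so 2 is a residue.
(3/1823) = +1, so 3 is a residue.
(4/1823) = +1, so 4 is a residue.
(5/1823) = −1, so 5 is the smallest positive non-residue mod 1823.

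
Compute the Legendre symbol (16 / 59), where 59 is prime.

1

Pull out 2^4: since 59 ≡ 3 (mod 8), (2/59) = -1, so (2/59)^4 = +1.
Reached (1/59) = 1. Collecting the sign flips along the way, the symbol is +1.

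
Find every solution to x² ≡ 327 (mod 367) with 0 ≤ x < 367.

Since 367 ≡ 3 (mod 4), a square root of 327 is 327^((367+1)/4) = 327^92 mod 367.
Repeated squaring: 327^2≡132, 327^4≡175, 327^8≡164, 327^16≡105, 327^32≡15, 327^64≡225 (mod 367).
327^92 = 327^(64+16+8+4) ≡ 229 (mod 367).
Check: 229² = 52441 ≡ 327 (mod 367). The two roots are 138 and 229.

138, 229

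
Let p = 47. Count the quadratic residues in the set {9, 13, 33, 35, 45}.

1

(9/47) = +1 → QR.
(13/47) = -1 → non-residue.
(33/47) = -1 → non-residue.
(35/47) = -1 → non-residue.
(45/47) = -1 → non-residue.
Total quadratic residues among the 5: 1.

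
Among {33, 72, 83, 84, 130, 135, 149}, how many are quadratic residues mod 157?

2

(33/157) = +1 → QR.
(72/157) = -1 → non-residue.
(83/157) = -1 → non-residue.
(84/157) = -1 → non-residue.
(130/157) = +1 → QR.
(135/157) = -1 → non-residue.
(149/157) = -1 → non-residue.
Total quadratic residues among the 7: 2.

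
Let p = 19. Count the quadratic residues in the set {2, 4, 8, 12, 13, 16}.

(2/19) = -1 → non-residue.
(4/19) = +1 → QR.
(8/19) = -1 → non-residue.
(12/19) = -1 → non-residue.
(13/19) = -1 → non-residue.
(16/19) = +1 → QR.
Total quadratic residues among the 6: 2.

2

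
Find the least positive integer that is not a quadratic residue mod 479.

13

(2/479) = +1, so 2 is a residue.
(3/479) = +1, so 3 is a residue.
(4/479) = +1, so 4 is a residue.
(5/479) = +1, so 5 is a residue.
(6/479) = +1, so 6 is a residue.
(7/479) = +1, so 7 is a residue.
(8/479) = +1, so 8 is a residue.
(9/479) = +1, so 9 is a residue.
(10/479) = +1, so 10 is a residue.
(11/479) = +1, so 11 is a residue.
(12/479) = +1, so 12 is a residue.
(13/479) = −1, so 13 is the smallest positive non-residue mod 479.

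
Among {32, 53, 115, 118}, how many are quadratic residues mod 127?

(32/127) = +1 → QR.
(53/127) = -1 → non-residue.
(115/127) = +1 → QR.
(118/127) = -1 → non-residue.
Total quadratic residues among the 4: 2.

2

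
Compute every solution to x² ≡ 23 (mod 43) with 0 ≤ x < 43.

18, 25

Since 43 ≡ 3 (mod 4), a square root of 23 is 23^((43+1)/4) = 23^11 mod 43.
Repeated squaring: 23^2≡13, 23^4≡40, 23^8≡9 (mod 43).
23^11 = 23^(8+2+1) ≡ 25 (mod 43).
Check: 25² = 625 ≡ 23 (mod 43). The two roots are 18 and 25.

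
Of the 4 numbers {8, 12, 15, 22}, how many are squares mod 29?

(8/29) = -1 → non-residue.
(12/29) = -1 → non-residue.
(15/29) = -1 → non-residue.
(22/29) = +1 → QR.
Total quadratic residues among the 4: 1.

1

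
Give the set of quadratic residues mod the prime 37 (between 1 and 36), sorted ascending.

Square k = 1,…,18 (k and 37−k give the same square):
1²=1, 2²=4, 3²=9, 4²=16, 5²=25, 6²=36, 7²≡12, 8²≡27, 9²≡7, 10²≡26, 11²≡10, 12²≡33, 13²≡21, 14²≡11, 15²≡3, 16²≡34, 17²≡30, 18²≡28 (mod 37).
So the quadratic residues mod 37 are {1, 3, 4, 7, 9, 10, 11, 12, 16, 21, 25, 26, 27, 28, 30, 33, 34, 36}.

1, 3, 4, 7, 9, 10, 11, 12, 16, 21, 25, 26, 27, 28, 30, 33, 34, 36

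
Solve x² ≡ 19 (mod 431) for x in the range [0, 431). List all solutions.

197, 234

Since 431 ≡ 3 (mod 4), a square root of 19 is 19^((431+1)/4) = 19^108 mod 431.
Repeated squaring: 19^2≡361, 19^4≡159, 19^8≡283, 19^16≡354, 19^32≡326, 19^64≡250 (mod 431).
19^108 = 19^(64+32+8+4) ≡ 197 (mod 431).
Check: 197² = 38809 ≡ 19 (mod 431). The two roots are 197 and 234.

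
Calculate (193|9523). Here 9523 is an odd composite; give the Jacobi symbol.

Reciprocity: 193 ≡ 1 and 9523 ≡ 3 (mod 4), so (193/9523) = +(9523/193).
Reduce top mod 193: now compute (66/193).
Pull out 2: since 193 ≡ 1 (mod 8), (2/193) = +1.
Reciprocity: 33 ≡ 1 and 193 ≡ 1 (mod 4), so (33/193) = +(193/33).
Reduce top mod 33: now compute (28/33).
Pull out 2^2: since 33 ≡ 1 (mod 8), (2/33) = +1, so (2/33)^2 = +1.
Reciprocity: 7 ≡ 3 and 33 ≡ 1 (mod 4), so (7/33) = +(33/7).
Reduce top mod 7: now compute (5/7).
Reciprocity: 5 ≡ 1 and 7 ≡ 3 (mod 4), so (5/7) = +(7/5).
Reduce top mod 5: now compute (2/5).
Pull out 2: since 5 ≡ 5 (mod 8), (2/5) = -1.
Reached (1/5) = 1. Collecting the sign flips along the way, the symbol is -1.

-1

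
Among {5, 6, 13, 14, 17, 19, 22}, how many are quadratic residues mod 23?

(5/23) = -1 → non-residue.
(6/23) = +1 → QR.
(13/23) = +1 → QR.
(14/23) = -1 → non-residue.
(17/23) = -1 → non-residue.
(19/23) = -1 → non-residue.
(22/23) = -1 → non-residue.
Total quadratic residues among the 7: 2.

2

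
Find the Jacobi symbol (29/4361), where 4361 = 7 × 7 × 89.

-1

Reciprocity: 29 ≡ 1 and 4361 ≡ 1 (mod 4), so (29/4361) = +(4361/29).
Reduce top mod 29: now compute (11/29).
Reciprocity: 11 ≡ 3 and 29 ≡ 1 (mod 4), so (11/29) = +(29/11).
Reduce top mod 11: now compute (7/11).
Reciprocity: 7 ≡ 3 and 11 ≡ 3 (mod 4), so (7/11) = −(11/7).
Reduce top mod 7: now compute (4/7).
Pull out 2^2: since 7 ≡ 7 (mod 8), (2/7) = +1, so (2/7)^2 = +1.
Reached (1/7) = 1. Collecting the sign flips along the way, the symbol is -1.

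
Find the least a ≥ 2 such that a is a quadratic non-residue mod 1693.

(2/1693) = −1, so 2 is the smallest positive non-residue mod 1693.

2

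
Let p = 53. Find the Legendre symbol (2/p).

-1

Pull out 2: since 53 ≡ 5 (mod 8), (2/53) = -1.
Reached (1/53) = 1. Collecting the sign flips along the way, the symbol is -1.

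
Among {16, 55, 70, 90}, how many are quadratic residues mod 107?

2

(16/107) = +1 → QR.
(55/107) = -1 → non-residue.
(70/107) = -1 → non-residue.
(90/107) = +1 → QR.
Total quadratic residues among the 4: 2.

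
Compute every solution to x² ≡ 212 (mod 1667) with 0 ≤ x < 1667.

109, 1558

Since 1667 ≡ 3 (mod 4), a square root of 212 is 212^((1667+1)/4) = 212^417 mod 1667.
Repeated squaring: 212^2≡1602, 212^4≡891, 212^8≡389, 212^16≡1291, 212^32≡1348, 212^64≡74, 212^128≡475, 212^256≡580 (mod 1667).
212^417 = 212^(256+128+32+1) ≡ 1558 (mod 1667).
Check: 1558² = 2427364 ≡ 212 (mod 1667). The two roots are 109 and 1558.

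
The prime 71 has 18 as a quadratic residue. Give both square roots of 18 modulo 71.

Since 71 ≡ 3 (mod 4), a square root of 18 is 18^((71+1)/4) = 18^18 mod 71.
Repeated squaring: 18^2≡40, 18^4≡38, 18^8≡24, 18^16≡8 (mod 71).
18^18 = 18^(16+2) ≡ 36 (mod 71).
Check: 36² = 1296 ≡ 18 (mod 71). The two roots are 35 and 36.

35, 36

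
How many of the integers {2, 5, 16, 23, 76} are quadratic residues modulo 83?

(2/83) = -1 → non-residue.
(5/83) = -1 → non-residue.
(16/83) = +1 → QR.
(23/83) = +1 → QR.
(76/83) = -1 → non-residue.
Total quadratic residues among the 5: 2.

2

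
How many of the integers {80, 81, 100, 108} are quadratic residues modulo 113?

2

(80/113) = -1 → non-residue.
(81/113) = +1 → QR.
(100/113) = +1 → QR.
(108/113) = -1 → non-residue.
Total quadratic residues among the 4: 2.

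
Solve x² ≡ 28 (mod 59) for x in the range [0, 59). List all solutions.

Since 59 ≡ 3 (mod 4), a square root of 28 is 28^((59+1)/4) = 28^15 mod 59.
Repeated squaring: 28^2≡17, 28^4≡53, 28^8≡36 (mod 59).
28^15 = 28^(8+4+2+1) ≡ 21 (mod 59).
Check: 21² = 441 ≡ 28 (mod 59). The two roots are 21 and 38.

21, 38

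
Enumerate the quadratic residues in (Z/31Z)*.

1 2 4 5 7 8 9 10 14 16 18 19 20 25 28

Square k = 1,…,15 (k and 31−k give the same square):
1²=1, 2²=4, 3²=9, 4²=16, 5²=25, 6²≡5, 7²≡18, 8²≡2, 9²≡19, 10²≡7, 11²≡28, 12²≡20, 13²≡14, 14²≡10, 15²≡8 (mod 31).
So the quadratic residues mod 31 are {1, 2, 4, 5, 7, 8, 9, 10, 14, 16, 18, 19, 20, 25, 28}.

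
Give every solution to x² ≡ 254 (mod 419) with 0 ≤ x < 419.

172, 247

Since 419 ≡ 3 (mod 4), a square root of 254 is 254^((419+1)/4) = 254^105 mod 419.
Repeated squaring: 254^2≡409, 254^4≡100, 254^8≡363, 254^16≡203, 254^32≡147, 254^64≡240 (mod 419).
254^105 = 254^(64+32+8+1) ≡ 172 (mod 419).
Check: 172² = 29584 ≡ 254 (mod 419). The two roots are 172 and 247.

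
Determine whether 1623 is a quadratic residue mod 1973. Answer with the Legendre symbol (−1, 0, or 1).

1

Reciprocity: 1623 ≡ 3 and 1973 ≡ 1 (mod 4), so (1623/1973) = +(1973/1623).
Reduce top mod 1623: now compute (350/1623).
Pull out 2: since 1623 ≡ 7 (mod 8), (2/1623) = +1.
Reciprocity: 175 ≡ 3 and 1623 ≡ 3 (mod 4), so (175/1623) = −(1623/175).
Reduce top mod 175: now compute (48/175).
Pull out 2^4: since 175 ≡ 7 (mod 8), (2/175) = +1, so (2/175)^4 = +1.
Reciprocity: 3 ≡ 3 and 175 ≡ 3 (mod 4), so (3/175) = −(175/3).
Reduce top mod 3: now compute (1/3).
Reached (1/3) = 1. Collecting the sign flips along the way, the symbol is +1.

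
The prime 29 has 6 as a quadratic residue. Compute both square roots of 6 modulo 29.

29 ≡ 1 (mod 4), so we find a root by search.
Trying successive values, 8² = 64 ≡ 6 (mod 29). The other root is 29 − 8 = 21.

8, 21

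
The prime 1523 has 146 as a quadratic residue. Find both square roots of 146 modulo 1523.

Since 1523 ≡ 3 (mod 4), a square root of 146 is 146^((1523+1)/4) = 146^381 mod 1523.
Repeated squaring: 146^2≡1517, 146^4≡36, 146^8≡1296, 146^16≡1270, 146^32≡43, 146^64≡326, 146^128≡1189, 146^256≡377 (mod 1523).
146^381 = 146^(256+64+32+16+8+4+1) ≡ 1399 (mod 1523).
Check: 1399² = 1957201 ≡ 146 (mod 1523). The two roots are 124 and 1399.

124, 1399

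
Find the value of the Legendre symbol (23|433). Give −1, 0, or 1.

Euler's criterion: (23/433) ≡ 23^216 (mod 433).
23^2 ≡ 96 (mod 433)
23^4 ≡ 123 (mod 433)
23^8 ≡ 407 (mod 433)
23^16 ≡ 243 (mod 433)
23^32 ≡ 161 (mod 433)
23^64 ≡ 374 (mod 433)
23^128 ≡ 17 (mod 433)
23^216 = 23^(128+64+16+8) ≡ 432 (mod 433).
Result is 432 ≡ −1, so (23/433) = −1.

-1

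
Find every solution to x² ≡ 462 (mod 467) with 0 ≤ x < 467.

Since 467 ≡ 3 (mod 4), a square root of 462 is 462^((467+1)/4) = 462^117 mod 467.
Repeated squaring: 462^2≡25, 462^4≡158, 462^8≡213, 462^16≡70, 462^32≡230, 462^64≡129 (mod 467).
462^117 = 462^(64+32+16+4+1) ≡ 262 (mod 467).
Check: 262² = 68644 ≡ 462 (mod 467). The two roots are 205 and 262.

205, 262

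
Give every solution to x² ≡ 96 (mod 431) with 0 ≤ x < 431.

Since 431 ≡ 3 (mod 4), a square root of 96 is 96^((431+1)/4) = 96^108 mod 431.
Repeated squaring: 96^2≡165, 96^4≡72, 96^8≡12, 96^16≡144, 96^32≡48, 96^64≡149 (mod 431).
96^108 = 96^(64+32+8+4) ≡ 81 (mod 431).
Check: 81² = 6561 ≡ 96 (mod 431). The two roots are 81 and 350.

81, 350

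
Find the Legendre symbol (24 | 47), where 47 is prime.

Pull out 2^3: since 47 ≡ 7 (mod 8), (2/47) = +1, so (2/47)^3 = +1.
Reciprocity: 3 ≡ 3 and 47 ≡ 3 (mod 4), so (3/47) = −(47/3).
Reduce top mod 3: now compute (2/3).
Pull out 2: since 3 ≡ 3 (mod 8), (2/3) = -1.
Reached (1/3) = 1. Collecting the sign flips along the way, the symbol is +1.

1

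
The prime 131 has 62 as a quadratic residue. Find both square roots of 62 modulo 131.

Since 131 ≡ 3 (mod 4), a square root of 62 is 62^((131+1)/4) = 62^33 mod 131.
Repeated squaring: 62^2≡45, 62^4≡60, 62^8≡63, 62^16≡39, 62^32≡80 (mod 131).
62^33 = 62^(32+1) ≡ 113 (mod 131).
Check: 113² = 12769 ≡ 62 (mod 131). The two roots are 18 and 113.

18, 113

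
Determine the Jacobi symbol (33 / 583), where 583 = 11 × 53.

0

Reciprocity: 33 ≡ 1 and 583 ≡ 3 (mod 4), so (33/583) = +(583/33).
Reduce top mod 33: now compute (22/33).
Pull out 2: since 33 ≡ 1 (mod 8), (2/33) = +1.
Reciprocity: 11 ≡ 3 and 33 ≡ 1 (mod 4), so (11/33) = +(33/11).
Reduce top mod 11: now compute (0/11).
Top reduces to 0: gcd > 1, so the symbol is 0.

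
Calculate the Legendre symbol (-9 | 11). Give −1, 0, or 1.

-1

Euler's criterion: (-9/11) ≡ 2^5 (mod 11).
2^2 ≡ 4 (mod 11)
2^4 ≡ 5 (mod 11)
2^5 = 2^(4+1) ≡ 10 (mod 11).
Result is 10 ≡ −1, so (-9/11) = −1.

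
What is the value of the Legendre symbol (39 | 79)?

-1

Euler's criterion: (39/79) ≡ 39^39 (mod 79).
39^2 ≡ 20 (mod 79)
39^4 ≡ 5 (mod 79)
39^8 ≡ 25 (mod 79)
39^16 ≡ 72 (mod 79)
39^32 ≡ 49 (mod 79)
39^39 = 39^(32+4+2+1) ≡ 78 (mod 79).
Result is 78 ≡ −1, so (39/79) = −1.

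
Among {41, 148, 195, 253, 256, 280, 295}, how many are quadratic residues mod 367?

4

(41/367) = +1 → QR.
(148/367) = +1 → QR.
(195/367) = +1 → QR.
(253/367) = -1 → non-residue.
(256/367) = +1 → QR.
(280/367) = -1 → non-residue.
(295/367) = -1 → non-residue.
Total quadratic residues among the 7: 4.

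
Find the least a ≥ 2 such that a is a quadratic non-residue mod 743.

5

(2/743) = +1, so 2 is a residue.
(3/743) = +1, so 3 is a residue.
(4/743) = +1, so 4 is a residue.
(5/743) = −1, so 5 is the smallest positive non-residue mod 743.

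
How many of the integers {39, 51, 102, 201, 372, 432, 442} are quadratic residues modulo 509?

4

(39/509) = +1 → QR.
(51/509) = -1 → non-residue.
(102/509) = +1 → QR.
(201/509) = -1 → non-residue.
(372/509) = +1 → QR.
(432/509) = -1 → non-residue.
(442/509) = +1 → QR.
Total quadratic residues among the 7: 4.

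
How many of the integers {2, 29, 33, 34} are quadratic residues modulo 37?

2

(2/37) = -1 → non-residue.
(29/37) = -1 → non-residue.
(33/37) = +1 → QR.
(34/37) = +1 → QR.
Total quadratic residues among the 4: 2.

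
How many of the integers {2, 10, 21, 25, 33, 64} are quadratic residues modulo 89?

(2/89) = +1 → QR.
(10/89) = +1 → QR.
(21/89) = +1 → QR.
(25/89) = +1 → QR.
(33/89) = -1 → non-residue.
(64/89) = +1 → QR.
Total quadratic residues among the 6: 5.

5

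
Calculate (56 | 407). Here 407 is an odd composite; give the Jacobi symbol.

-1

Pull out 2^3: since 407 ≡ 7 (mod 8), (2/407) = +1, so (2/407)^3 = +1.
Reciprocity: 7 ≡ 3 and 407 ≡ 3 (mod 4), so (7/407) = −(407/7).
Reduce top mod 7: now compute (1/7).
Reached (1/7) = 1. Collecting the sign flips along the way, the symbol is -1.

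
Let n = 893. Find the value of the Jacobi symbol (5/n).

-1

Reciprocity: 5 ≡ 1 and 893 ≡ 1 (mod 4), so (5/893) = +(893/5).
Reduce top mod 5: now compute (3/5).
Reciprocity: 3 ≡ 3 and 5 ≡ 1 (mod 4), so (3/5) = +(5/3).
Reduce top mod 3: now compute (2/3).
Pull out 2: since 3 ≡ 3 (mod 8), (2/3) = -1.
Reached (1/3) = 1. Collecting the sign flips along the way, the symbol is -1.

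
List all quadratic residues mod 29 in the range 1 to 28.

1 4 5 6 7 9 13 16 20 22 23 24 25 28

Square k = 1,…,14 (k and 29−k give the same square):
1²=1, 2²=4, 3²=9, 4²=16, 5²=25, 6²≡7, 7²≡20, 8²≡6, 9²≡23, 10²≡13, 11²≡5, 12²≡28, 13²≡24, 14²≡22 (mod 29).
So the quadratic residues mod 29 are {1, 4, 5, 6, 7, 9, 13, 16, 20, 22, 23, 24, 25, 28}.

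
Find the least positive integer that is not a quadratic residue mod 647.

(2/647) = +1, so 2 is a residue.
(3/647) = +1, so 3 is a residue.
(4/647) = +1, so 4 is a residue.
(5/647) = −1, so 5 is the smallest positive non-residue mod 647.

5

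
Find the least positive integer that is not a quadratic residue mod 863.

5

(2/863) = +1, so 2 is a residue.
(3/863) = +1, so 3 is a residue.
(4/863) = +1, so 4 is a residue.
(5/863) = −1, so 5 is the smallest positive non-residue mod 863.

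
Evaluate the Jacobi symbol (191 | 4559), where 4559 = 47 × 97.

1

Reciprocity: 191 ≡ 3 and 4559 ≡ 3 (mod 4), so (191/4559) = −(4559/191).
Reduce top mod 191: now compute (166/191).
Pull out 2: since 191 ≡ 7 (mod 8), (2/191) = +1.
Reciprocity: 83 ≡ 3 and 191 ≡ 3 (mod 4), so (83/191) = −(191/83).
Reduce top mod 83: now compute (25/83).
Reciprocity: 25 ≡ 1 and 83 ≡ 3 (mod 4), so (25/83) = +(83/25).
Reduce top mod 25: now compute (8/25).
Pull out 2^3: since 25 ≡ 1 (mod 8), (2/25) = +1, so (2/25)^3 = +1.
Reached (1/25) = 1. Collecting the sign flips along the way, the symbol is +1.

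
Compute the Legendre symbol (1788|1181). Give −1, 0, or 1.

1

First reduce: 1788 ≡ 607 (mod 1181).
Reciprocity: 607 ≡ 3 and 1181 ≡ 1 (mod 4), so (607/1181) = +(1181/607).
Reduce top mod 607: now compute (574/607).
Pull out 2: since 607 ≡ 7 (mod 8), (2/607) = +1.
Reciprocity: 287 ≡ 3 and 607 ≡ 3 (mod 4), so (287/607) = −(607/287).
Reduce top mod 287: now compute (33/287).
Reciprocity: 33 ≡ 1 and 287 ≡ 3 (mod 4), so (33/287) = +(287/33).
Reduce top mod 33: now compute (23/33).
Reciprocity: 23 ≡ 3 and 33 ≡ 1 (mod 4), so (23/33) = +(33/23).
Reduce top mod 23: now compute (10/23).
Pull out 2: since 23 ≡ 7 (mod 8), (2/23) = +1.
Reciprocity: 5 ≡ 1 and 23 ≡ 3 (mod 4), so (5/23) = +(23/5).
Reduce top mod 5: now compute (3/5).
Reciprocity: 3 ≡ 3 and 5 ≡ 1 (mod 4), so (3/5) = +(5/3).
Reduce top mod 3: now compute (2/3).
Pull out 2: since 3 ≡ 3 (mod 8), (2/3) = -1.
Reached (1/3) = 1. Collecting the sign flips along the way, the symbol is +1.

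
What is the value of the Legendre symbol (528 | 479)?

First reduce: 528 ≡ 49 (mod 479).
Reciprocity: 49 ≡ 1 and 479 ≡ 3 (mod 4), so (49/479) = +(479/49).
Reduce top mod 49: now compute (38/49).
Pull out 2: since 49 ≡ 1 (mod 8), (2/49) = +1.
Reciprocity: 19 ≡ 3 and 49 ≡ 1 (mod 4), so (19/49) = +(49/19).
Reduce top mod 19: now compute (11/19).
Reciprocity: 11 ≡ 3 and 19 ≡ 3 (mod 4), so (11/19) = −(19/11).
Reduce top mod 11: now compute (8/11).
Pull out 2^3: since 11 ≡ 3 (mod 8), (2/11) = -1, so (2/11)^3 = -1.
Reached (1/11) = 1. Collecting the sign flips along the way, the symbol is +1.

1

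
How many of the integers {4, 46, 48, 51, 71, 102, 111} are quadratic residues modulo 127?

2

(4/127) = +1 → QR.
(46/127) = -1 → non-residue.
(48/127) = -1 → non-residue.
(51/127) = -1 → non-residue.
(71/127) = +1 → QR.
(102/127) = -1 → non-residue.
(111/127) = -1 → non-residue.
Total quadratic residues among the 7: 2.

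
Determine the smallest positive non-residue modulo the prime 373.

2

(2/373) = −1, so 2 is the smallest positive non-residue mod 373.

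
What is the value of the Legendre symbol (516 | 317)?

First reduce: 516 ≡ 199 (mod 317).
Reciprocity: 199 ≡ 3 and 317 ≡ 1 (mod 4), so (199/317) = +(317/199).
Reduce top mod 199: now compute (118/199).
Pull out 2: since 199 ≡ 7 (mod 8), (2/199) = +1.
Reciprocity: 59 ≡ 3 and 199 ≡ 3 (mod 4), so (59/199) = −(199/59).
Reduce top mod 59: now compute (22/59).
Pull out 2: since 59 ≡ 3 (mod 8), (2/59) = -1.
Reciprocity: 11 ≡ 3 and 59 ≡ 3 (mod 4), so (11/59) = −(59/11).
Reduce top mod 11: now compute (4/11).
Pull out 2^2: since 11 ≡ 3 (mod 8), (2/11) = -1, so (2/11)^2 = +1.
Reached (1/11) = 1. Collecting the sign flips along the way, the symbol is -1.

-1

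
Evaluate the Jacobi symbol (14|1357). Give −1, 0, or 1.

Pull out 2: since 1357 ≡ 5 (mod 8), (2/1357) = -1.
Reciprocity: 7 ≡ 3 and 1357 ≡ 1 (mod 4), so (7/1357) = +(1357/7).
Reduce top mod 7: now compute (6/7).
Pull out 2: since 7 ≡ 7 (mod 8), (2/7) = +1.
Reciprocity: 3 ≡ 3 and 7 ≡ 3 (mod 4), so (3/7) = −(7/3).
Reduce top mod 3: now compute (1/3).
Reached (1/3) = 1. Collecting the sign flips along the way, the symbol is +1.

1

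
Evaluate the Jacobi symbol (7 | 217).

0

Reciprocity: 7 ≡ 3 and 217 ≡ 1 (mod 4), so (7/217) = +(217/7).
Reduce top mod 7: now compute (0/7).
Top reduces to 0: gcd > 1, so the symbol is 0.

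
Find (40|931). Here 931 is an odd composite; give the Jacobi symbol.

-1

Pull out 2^3: since 931 ≡ 3 (mod 8), (2/931) = -1, so (2/931)^3 = -1.
Reciprocity: 5 ≡ 1 and 931 ≡ 3 (mod 4), so (5/931) = +(931/5).
Reduce top mod 5: now compute (1/5).
Reached (1/5) = 1. Collecting the sign flips along the way, the symbol is -1.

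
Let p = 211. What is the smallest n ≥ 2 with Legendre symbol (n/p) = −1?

(2/211) = −1, so 2 is the smallest positive non-residue mod 211.

2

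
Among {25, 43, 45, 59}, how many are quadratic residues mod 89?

(25/89) = +1 → QR.
(43/89) = -1 → non-residue.
(45/89) = +1 → QR.
(59/89) = -1 → non-residue.
Total quadratic residues among the 4: 2.

2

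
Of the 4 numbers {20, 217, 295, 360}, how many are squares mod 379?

2

(20/379) = +1 → QR.
(217/379) = +1 → QR.
(295/379) = -1 → non-residue.
(360/379) = -1 → non-residue.
Total quadratic residues among the 4: 2.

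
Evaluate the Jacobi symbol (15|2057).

Reciprocity: 15 ≡ 3 and 2057 ≡ 1 (mod 4), so (15/2057) = +(2057/15).
Reduce top mod 15: now compute (2/15).
Pull out 2: since 15 ≡ 7 (mod 8), (2/15) = +1.
Reached (1/15) = 1. Collecting the sign flips along the way, the symbol is +1.

1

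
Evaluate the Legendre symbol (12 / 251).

Euler's criterion: (12/251) ≡ 12^125 (mod 251).
12^2 ≡ 144 (mod 251)
12^4 ≡ 154 (mod 251)
12^8 ≡ 122 (mod 251)
12^16 ≡ 75 (mod 251)
12^32 ≡ 103 (mod 251)
12^64 ≡ 67 (mod 251)
12^125 = 12^(64+32+16+8+4+1) ≡ 1 (mod 251).
Result is 1, so (12/251) = 1.

1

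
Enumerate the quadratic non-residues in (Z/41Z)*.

Square k = 1,…,20 (k and 41−k give the same square):
1²=1, 2²=4, 3²=9, 4²=16, 5²=25, 6²=36, 7²≡8, 8²≡23, 9²≡40, 10²≡18, 11²≡39, 12²≡21, 13²≡5, 14²≡32, 15²≡20, 16²≡10, 17²≡2, 18²≡37, 19²≡33, 20²≡31 (mod 41).
The residues are {1, 2, 4, 5, 8, 9, 10, 16, 18, 20, 21, 23, 25, 31, 32, 33, 36, 37, 39, 40}; the non-residues are the remaining 20 nonzero classes.

3,6,7,11,12,13,14,15,17,19,22,24,26,27,28,29,30,34,35,38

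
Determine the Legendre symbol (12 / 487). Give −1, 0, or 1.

-1

Pull out 2^2: since 487 ≡ 7 (mod 8), (2/487) = +1, so (2/487)^2 = +1.
Reciprocity: 3 ≡ 3 and 487 ≡ 3 (mod 4), so (3/487) = −(487/3).
Reduce top mod 3: now compute (1/3).
Reached (1/3) = 1. Collecting the sign flips along the way, the symbol is -1.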